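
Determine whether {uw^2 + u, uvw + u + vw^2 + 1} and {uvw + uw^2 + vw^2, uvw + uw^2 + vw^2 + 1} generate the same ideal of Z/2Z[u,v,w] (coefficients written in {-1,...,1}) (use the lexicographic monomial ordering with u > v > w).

Since reduced Gröbner bases are canonical representatives of ideals under a given ordering, it suffices to compute and compare them.
Buchberger on the first generating set:
f_1 = uw^2 + u, LT = uw^2.
f_2 = uvw + u + vw^2 + 1, LT = uvw.

S(f_1,f_2): lcm = uvw^2. S = uv + uw + vw^3 + w.
  leading term uv: no divisor's leading term divides it; move uv to the remainder.
  leading term uw: no divisor's leading term divides it; move uw to the remainder.
  leading term vw^3: no divisor's leading term divides it; move vw^3 to the remainder.
  leading term w: no divisor's leading term divides it; move w to the remainder.
  remainder uv + uw + vw^3 + w ≠ 0; add g_3 = uv + uw + vw^3 + w to the basis.

S(f_1,g_3): lcm = uvw^2. S = uv + uw^3 + vw^5 + w^3.
  leading term uv: subtract (1)·g_3 from uv + uw^3 + vw^5 + w^3 → uw^3 + uw + vw^5 + vw^3 + w^3 + w
  leading term uw^3: subtract (w)·f_1 from uw^3 + uw + vw^5 + vw^3 + w^3 + w → vw^5 + vw^3 + w^3 + w
  leading term vw^5: no divisor's leading term divides it; move vw^5 to the remainder.
  leading term vw^3: no divisor's leading term divides it; move vw^3 to the remainder.
  leading term w^3: no divisor's leading term divides it; move w^3 to the remainder.
  leading term w: no divisor's leading term divides it; move w to the remainder.
  remainder vw^5 + vw^3 + w^3 + w ≠ 0; add g_4 = vw^5 + vw^3 + w^3 + w to the basis.

S(f_2,g_3): lcm = uvw. S = uw^2 + u + vw^4 + vw^2 + w^2 + 1.
  leading term uw^2: subtract (1)·f_1 from uw^2 + u + vw^4 + vw^2 + w^2 + 1 → vw^4 + vw^2 + w^2 + 1
  leading term vw^4: no divisor's leading term divides it; move vw^4 to the remainder.
  leading term vw^2: no divisor's leading term divides it; move vw^2 to the remainder.
  leading term w^2: no divisor's leading term divides it; move w^2 to the remainder.
  leading term 1: no divisor's leading term divides it; move 1 to the remainder.
  remainder vw^4 + vw^2 + w^2 + 1 ≠ 0; add g_5 = vw^4 + vw^2 + w^2 + 1 to the basis.

The other S-polynomials (S(f_1,g_4), S(f_2,g_4), S(g_3,g_4), S(f_1,g_5), S(f_2,g_5), S(g_3,g_5), S(g_4,g_5)) all reduce to 0 modulo the current basis, so we have a Gröbner basis.
Inter-reduce: drop elements whose leading term is divisible by another's, tail-reduce, and make monic.
Reduced Gröbner basis: {uv + uw + vw^3 + w, uw^2 + u, vw^4 + vw^2 + w^2 + 1}.

Buchberger on the second generating set:
h_1 = uvw + uw^2 + vw^2, LT = uvw.
h_2 = uvw + uw^2 + vw^2 + 1, LT = uvw.

S(h_1,h_2): lcm = uvw. S = 1.
  leading term 1: no divisor's leading term divides it; move 1 to the remainder.
  remainder 1 ≠ 0; add k_3 = 1 to the basis.

The other S-polynomials (S(h_1,k_3), S(h_2,k_3)) all reduce to 0 modulo the current basis, so we have a Gröbner basis.
Inter-reduce: drop elements whose leading term is divisible by another's, tail-reduce, and make monic.
Reduced Gröbner basis: {1}.

Since the reduced bases disagree, the two ideals are not the same.

No, the ideals differ.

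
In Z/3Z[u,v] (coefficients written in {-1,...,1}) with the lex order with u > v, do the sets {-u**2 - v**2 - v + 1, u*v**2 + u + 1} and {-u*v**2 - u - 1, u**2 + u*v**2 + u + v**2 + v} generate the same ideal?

Two ideals are equal iff their reduced Gröbner bases coincide (the reduced basis is unique for a fixed ordering).
Buchberger on the first generating set:
f_1 = -u**2 - v**2 - v + 1, LT = u**2.
f_2 = u*v**2 + u + 1, LT = u*v**2.

S(f_1,f_2): lcm = u**2*v**2. S = -u**2 - u + v**4 + v**3 - v**2.
  leading term u**2: subtract (1)·f_1 from -u**2 - u + v**4 + v**3 - v**2 → -u + v**4 + v**3 + v - 1
  leading term u: no divisor's leading term divides it; move -u to the remainder.
  leading term v**4: no divisor's leading term divides it; move v**4 to the remainder.
  leading term v**3: no divisor's leading term divides it; move v**3 to the remainder.
  leading term v: no divisor's leading term divides it; move v to the remainder.
  leading term 1: no divisor's leading term divides it; move -1 to the remainder.
  remainder -u + v**4 + v**3 + v - 1 ≠ 0; add g_3 = -u + v**4 + v**3 + v - 1 to the basis.

S(f_2,g_3): lcm = u*v**2. S = u + v**6 + v**5 + v**3 - v**2 + 1.
  leading term u: subtract (-1)·g_3 from u + v**6 + v**5 + v**3 - v**2 + 1 → v**6 + v**5 + v**4 - v**3 - v**2 + v
  leading term v**6: no divisor's leading term divides it; move v**6 to the remainder.
  leading term v**5: no divisor's leading term divides it; move v**5 to the remainder.
  leading term v**4: no divisor's leading term divides it; move v**4 to the remainder.
  leading term v**3: no divisor's leading term divides it; move -v**3 to the remainder.
  leading term v**2: no divisor's leading term divides it; move -v**2 to the remainder.
  leading term v: no divisor's leading term divides it; move v to the remainder.
  remainder v**6 + v**5 + v**4 - v**3 - v**2 + v ≠ 0; add g_4 = v**6 + v**5 + v**4 - v**3 - v**2 + v to the basis.

The other S-polynomials (S(f_1,g_3), S(f_1,g_4), S(f_2,g_4), S(g_3,g_4)) all reduce to 0 modulo the current basis, so we have a Gröbner basis.
Inter-reduce: drop elements whose leading term is divisible by another's, tail-reduce, and make monic.
Reduced Gröbner basis: {u - v**4 - v**3 - v + 1, v**6 + v**5 + v**4 - v**3 - v**2 + v}.

Buchberger on the second generating set:
h_1 = -u*v**2 - u - 1, LT = u*v**2.
h_2 = u**2 + u*v**2 + u + v**2 + v, LT = u**2.

S(h_1,h_2): lcm = u**2*v**2. S = u**2 - u*v**4 - u*v**2 + u - v**4 - v**3.
  leading term u**2: subtract (1)·h_2 from u**2 - u*v**4 - u*v**2 + u - v**4 - v**3 → -u*v**4 + u*v**2 - v**4 - v**3 - v**2 - v
  leading term u*v**4: subtract (v**2)·h_1 from -u*v**4 + u*v**2 - v**4 - v**3 - v**2 - v → -u*v**2 - v**4 - v**3 - v
  leading term u*v**2: subtract (1)·h_1 from -u*v**2 - v**4 - v**3 - v → u - v**4 - v**3 - v + 1
  leading term u: no divisor's leading term divides it; move u to the remainder.
  leading term v**4: no divisor's leading term divides it; move -v**4 to the remainder.
  leading term v**3: no divisor's leading term divides it; move -v**3 to the remainder.
  leading term v: no divisor's leading term divides it; move -v to the remainder.
  leading term 1: no divisor's leading term divides it; move 1 to the remainder.
  remainder u - v**4 - v**3 - v + 1 ≠ 0; add k_3 = u - v**4 - v**3 - v + 1 to the basis.

S(h_1,k_3): lcm = u*v**2. S = u + v**6 + v**5 + v**3 - v**2 + 1.
  leading term u: subtract (1)·k_3 from u + v**6 + v**5 + v**3 - v**2 + 1 → v**6 + v**5 + v**4 - v**3 - v**2 + v
  leading term v**6: no divisor's leading term divides it; move v**6 to the remainder.
  leading term v**5: no divisor's leading term divides it; move v**5 to the remainder.
  leading term v**4: no divisor's leading term divides it; move v**4 to the remainder.
  leading term v**3: no divisor's leading term divides it; move -v**3 to the remainder.
  leading term v**2: no divisor's leading term divides it; move -v**2 to the remainder.
  leading term v: no divisor's leading term divides it; move v to the remainder.
  remainder v**6 + v**5 + v**4 - v**3 - v**2 + v ≠ 0; add k_4 = v**6 + v**5 + v**4 - v**3 - v**2 + v to the basis.

The other S-polynomials (S(h_2,k_3), S(h_1,k_4), S(h_2,k_4), S(k_3,k_4)) all reduce to 0 modulo the current basis, so we have a Gröbner basis.
Inter-reduce: drop elements whose leading term is divisible by another's, tail-reduce, and make monic.
Reduced Gröbner basis: {u - v**4 - v**3 - v + 1, v**6 + v**5 + v**4 - v**3 - v**2 + v}.

The two bases agree; hence the ideals are identical.

Yes, the ideals are equal.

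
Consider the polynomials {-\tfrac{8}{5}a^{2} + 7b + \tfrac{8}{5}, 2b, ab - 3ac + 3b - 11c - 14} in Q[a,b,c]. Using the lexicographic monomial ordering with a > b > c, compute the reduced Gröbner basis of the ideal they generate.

f_1 = -\tfrac{8}{5}a^{2} + 7b + \tfrac{8}{5}, LT = a^{2}.
f_2 = 2b, LT = b.
f_3 = ab - 3ac + 3b - 11c - 14, LT = ab.

S(f_1,f_3): lcm = a^{2}b. S = 3a^{2}c - 3ab + 11ac + 14a - \tfrac{35}{8}b^{2} - b.
  reduce S modulo (f_1, f_2, f_3):
  remainder 11ac + 14a + 3c ≠ 0; add g_4 = 11ac + 14a + 3c to the basis.

S(f_2,f_3): lcm = ab. S = 3ac - 3b + 11c + 14.
  reduce S modulo (f_1, f_2, f_3, g_4):
  remainder -\tfrac{42}{11}a + \tfrac{112}{11}c + 14 ≠ 0; add g_5 = -\tfrac{42}{11}a + \tfrac{112}{11}c + 14 to the basis.

S(f_3,g_4): lcm = abc. S = -\tfrac{14}{11}ab - 3ac^{2} + \tfrac{30}{11}bc - 11c^{2} - 14c.
  reduce S modulo (f_1, f_2, f_3, g_4, g_5):
  remainder -\tfrac{112}{11}c^{2} - 28c - \tfrac{196}{11} ≠ 0; add g_6 = -\tfrac{112}{11}c^{2} - 28c - \tfrac{196}{11} to the basis.

The other S-polynomials (S(f_1,f_2), S(f_1,g_4), S(f_2,g_4), S(f_1,g_5), S(f_2,g_5), S(f_3,g_5), S(g_4,g_5), S(f_1,g_6), S(f_2,g_6), S(f_3,g_6), S(g_4,g_6), S(g_5,g_6)) all reduce to 0 modulo the current basis, so we have a Gröbner basis.
Inter-reduce: drop elements whose leading term is divisible by another's, tail-reduce, and make monic.

G = {a - \tfrac{8}{3}c - \tfrac{11}{3}, b, c^{2} + \tfrac{11}{4}c + \tfrac{7}{4}}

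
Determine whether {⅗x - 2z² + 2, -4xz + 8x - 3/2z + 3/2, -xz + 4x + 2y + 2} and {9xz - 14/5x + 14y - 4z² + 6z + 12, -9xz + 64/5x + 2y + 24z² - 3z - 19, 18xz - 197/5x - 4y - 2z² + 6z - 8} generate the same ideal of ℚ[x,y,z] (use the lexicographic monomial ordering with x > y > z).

Two ideals are equal iff their reduced Gröbner bases coincide (the reduced basis is unique for a fixed ordering).
Buchberger on the first generating set:
f_1 = ⅗x - 2z² + 2, LT = x.
f_2 = -4xz + 8x - 3/2z + 3/2, LT = xz.
f_3 = -xz + 4x + 2y + 2, LT = xz.

S(f_1,f_2): lcm = xz. S = 2x - 10/3z³ + 71/24z + ⅜.
  leading term x: subtract (10/3)·f_1 from 2x - 10/3z³ + 71/24z + ⅜ → -10/3z³ + 20/3z² + 71/24z - 151/24
  leading term z³: no divisor's leading term divides it; move -10/3z³ to the remainder.
  leading term z²: no divisor's leading term divides it; move 20/3z² to the remainder.
  leading term z: no divisor's leading term divides it; move 71/24z to the remainder.
  leading term 1: no divisor's leading term divides it; move -151/24 to the remainder.
  remainder -10/3z³ + 20/3z² + 71/24z - 151/24 ≠ 0; add g_4 = -10/3z³ + 20/3z² + 71/24z - 151/24 to the basis.

S(f_1,f_3): lcm = xz. S = 4x + 2y - 10/3z³ + 10/3z + 2.
  leading term x: subtract (20/3)·f_1 from 4x + 2y - 10/3z³ + 10/3z + 2 → 2y - 10/3z³ + 40/3z² + 10/3z - 34/3
  leading term y: no divisor's leading term divides it; move 2y to the remainder.
  leading term z³: subtract (1)·g_4 from -10/3z³ + 40/3z² + 10/3z - 34/3 → 20/3z² + ⅜z - 121/24
  leading term z²: no divisor's leading term divides it; move 20/3z² to the remainder.
  leading term z: no divisor's leading term divides it; move ⅜z to the remainder.
  leading term 1: no divisor's leading term divides it; move -121/24 to the remainder.
  remainder 2y + 20/3z² + ⅜z - 121/24 ≠ 0; add g_5 = 2y + 20/3z² + ⅜z - 121/24 to the basis.

The other S-polynomials (S(f_2,f_3), S(f_1,g_4), S(f_2,g_4), S(f_3,g_4), S(f_1,g_5), S(f_2,g_5), S(f_3,g_5), S(g_4,g_5)) all reduce to 0 modulo the current basis, so we have a Gröbner basis.
Inter-reduce: drop elements whose leading term is divisible by another's, tail-reduce, and make monic.
Reduced Gröbner basis: {x - 10/3z² + 10/3, y + 10/3z² + 3/16z - 121/48, z³ - 2z² - 71/80z + 151/80}.

Buchberger on the second generating set:
h_1 = 9xz - 14/5x + 14y - 4z² + 6z + 12, LT = xz.
h_2 = -9xz + 64/5x + 2y + 24z² - 3z - 19, LT = xz.
h_3 = 18xz - 197/5x - 4y - 2z² + 6z - 8, LT = xz.

S(h_1,h_2): lcm = xz. S = 10/9x + 16/9y + 20/9z² + ⅓z - 7/9.
  leading term x: no divisor's leading term divides it; move 10/9x to the remainder.
  leading term y: no divisor's leading term divides it; move 16/9y to the remainder.
  leading term z²: no divisor's leading term divides it; move 20/9z² to the remainder.
  leading term z: no divisor's leading term divides it; move ⅓z to the remainder.
  leading term 1: no divisor's leading term divides it; move -7/9 to the remainder.
  remainder 10/9x + 16/9y + 20/9z² + ⅓z - 7/9 ≠ 0; add k_4 = 10/9x + 16/9y + 20/9z² + ⅓z - 7/9 to the basis.

S(h_1,h_3): lcm = xz. S = 169/90x + 16/9y - ⅓z² + ⅓z + 16/9.
  leading term x: subtract (169/100)·k_4 from 169/90x + 16/9y - ⅓z² + ⅓z + 16/9 → -92/75y - 184/45z² - 23/100z + 2783/900
  leading term y: no divisor's leading term divides it; move -92/75y to the remainder.
  leading term z²: no divisor's leading term divides it; move -184/45z² to the remainder.
  leading term z: no divisor's leading term divides it; move -23/100z to the remainder.
  leading term 1: no divisor's leading term divides it; move 2783/900 to the remainder.
  remainder -92/75y - 184/45z² - 23/100z + 2783/900 ≠ 0; add k_5 = -92/75y - 184/45z² - 23/100z + 2783/900 to the basis.

S(h_1,k_4): lcm = xz. S = -14/45x - 8/5yz + 14/9y - 2z³ - 67/90z² + 41/30z + 4/3.
  leading term x: subtract (-7/25)·k_4 from -14/45x - 8/5yz + 14/9y - 2z³ - 67/90z² + 41/30z + 4/3 → -8/5yz + 154/75y - 2z³ - 11/90z² + 73/50z + 251/225
  leading term yz: subtract (30/23z)·k_5 from -8/5yz + 154/75y - 2z³ - 11/90z² + 73/50z + 251/225 → 154/75y + 10/3z³ + 8/45z² - 193/75z + 251/225
  leading term y: subtract (-77/46)·k_5 from 154/75y + 10/3z³ + 8/45z² - 193/75z + 251/225 → 10/3z³ - 20/3z² - 71/24z + 151/24
  leading term z³: no divisor's leading term divides it; move 10/3z³ to the remainder.
  leading term z²: no divisor's leading term divides it; move -20/3z² to the remainder.
  leading term z: no divisor's leading term divides it; move -71/24z to the remainder.
  leading term 1: no divisor's leading term divides it; move 151/24 to the remainder.
  remainder 10/3z³ - 20/3z² - 71/24z + 151/24 ≠ 0; add k_6 = 10/3z³ - 20/3z² - 71/24z + 151/24 to the basis.

The other S-polynomials (S(h_2,h_3), S(h_2,k_4), S(h_3,k_4), S(h_1,k_5), S(h_2,k_5), S(h_3,k_5), S(k_4,k_5), S(h_1,k_6), S(h_2,k_6), S(h_3,k_6), S(k_4,k_6), S(k_5,k_6)) all reduce to 0 modulo the current basis, so we have a Gröbner basis.
Inter-reduce: drop elements whose leading term is divisible by another's, tail-reduce, and make monic.
Reduced Gröbner basis: {x - 10/3z² + 10/3, y + 10/3z² + 3/16z - 121/48, z³ - 2z² - 71/80z + 151/80}.

Same reduced basis, so the two generating sets span the same ideal.
The same test decides containment: I ⊆ J iff every generator of I reduces to 0 modulo a Gröbner basis of J.

Yes, the ideals are equal.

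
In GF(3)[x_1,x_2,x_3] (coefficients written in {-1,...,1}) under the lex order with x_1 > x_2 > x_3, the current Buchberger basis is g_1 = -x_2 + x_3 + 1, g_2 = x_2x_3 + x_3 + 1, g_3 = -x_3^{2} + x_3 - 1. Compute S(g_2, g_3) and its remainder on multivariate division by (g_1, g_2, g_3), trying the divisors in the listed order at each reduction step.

S(g_2, g_3) = x_2x_3 - x_2 + x_3^{2} + x_3; remainder on division = 0.

lcm(LM(g_2), LM(g_3)) = x_2x_3^{2}.
S = (lcm/LT(g_2))·g_2 − (lcm/LT(g_3))·g_3 = x_2x_3 - x_2 + x_3^{2} + x_3.
Reduce S modulo (g_1, g_2, g_3) in that order:
  leading term x_2x_3: subtract (-x_3)·g_1 from x_2x_3 - x_2 + x_3^{2} + x_3 → -x_2 - x_3^{2} - x_3
  leading term x_2: subtract (1)·g_1 from -x_2 - x_3^{2} - x_3 → -x_3^{2} + x_3 - 1
  leading term x_3^{2}: subtract (1)·g_3 from -x_3^{2} + x_3 - 1 → 0
The remainder is 0, so this S-polynomial contributes no new basis element.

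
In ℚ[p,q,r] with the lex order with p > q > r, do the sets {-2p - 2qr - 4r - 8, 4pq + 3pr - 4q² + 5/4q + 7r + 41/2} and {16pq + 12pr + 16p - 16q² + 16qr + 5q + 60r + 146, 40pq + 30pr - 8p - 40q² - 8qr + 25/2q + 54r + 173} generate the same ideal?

Yes, the ideals are equal.

For a fixed monomial order, each ideal has a unique reduced Gröbner basis; comparing bases decides equality.
Buchberger on the first generating set:
f_1 = -2p - 2qr - 4r - 8, LT = p.
f_2 = 4pq + 3pr - 4q² + 5/4q + 7r + 41/2, LT = pq.

S(f_1,f_2): lcm = pq. S = -¾pr + q²r + q² + 2qr + 59/16q - 7/4r - 41/8.
  reduce S modulo (f_1, f_2):
  remainder q²r + q² + ¾qr² + 2qr + 59/16q + 3/2r² + 5/4r - 41/8 ≠ 0; add g_3 = q²r + q² + ¾qr² + 2qr + 59/16q + 3/2r² + 5/4r - 41/8 to the basis.

The other S-polynomials (S(f_1,g_3), S(f_2,g_3)) all reduce to 0 modulo the current basis, so we have a Gröbner basis.
Inter-reduce: drop elements whose leading term is divisible by another's, tail-reduce, and make monic.
Reduced Gröbner basis: {p + qr + 2r + 4, q²r + q² + ¾qr² + 2qr + 59/16q + 3/2r² + 5/4r - 41/8}.

Buchberger on the second generating set:
h_1 = 16pq + 12pr + 16p - 16q² + 16qr + 5q + 60r + 146, LT = pq.
h_2 = 40pq + 30pr - 8p - 40q² - 8qr + 25/2q + 54r + 173, LT = pq.

S(h_1,h_2): lcm = pq. S = 6/5p + 6/5qr + 12/5r + 24/5.
  reduce S modulo (h_1, h_2):
  remainder 6/5p + 6/5qr + 12/5r + 24/5 ≠ 0; add k_3 = 6/5p + 6/5qr + 12/5r + 24/5 to the basis.

S(h_1,k_3): lcm = pq. S = ¾pr + p - q²r - q² - qr - 59/16q + 15/4r + 73/8.
  reduce S modulo (h_1, h_2, k_3):
  remainder -q²r - q² - ¾qr² - 2qr - 59/16q - 3/2r² - 5/4r + 41/8 ≠ 0; add k_4 = -q²r - q² - ¾qr² - 2qr - 59/16q - 3/2r² - 5/4r + 41/8 to the basis.

The other S-polynomials (S(h_2,k_3), S(h_1,k_4), S(h_2,k_4), S(k_3,k_4)) all reduce to 0 modulo the current basis, so we have a Gröbner basis.
Inter-reduce: drop elements whose leading term is divisible by another's, tail-reduce, and make monic.
Reduced Gröbner basis: {p + qr + 2r + 4, q²r + q² + ¾qr² + 2qr + 59/16q + 3/2r² + 5/4r - 41/8}.

Same reduced basis, so the two generating sets span the same ideal.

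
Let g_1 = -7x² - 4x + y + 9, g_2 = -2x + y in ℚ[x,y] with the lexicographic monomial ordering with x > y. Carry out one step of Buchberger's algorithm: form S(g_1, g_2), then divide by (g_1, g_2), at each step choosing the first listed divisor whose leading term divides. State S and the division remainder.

lcm(LM(g_1), LM(g_2)) = x².
S = (lcm/LT(g_1))·g_1 − (lcm/LT(g_2))·g_2 = ½xy + 4/7x - 1/7y - 9/7.
Reduce S modulo (g_1, g_2) in that order:
  leading term xy: subtract (-¼y)·g_2 from ½xy + 4/7x - 1/7y - 9/7 → 4/7x + ¼y² - 1/7y - 9/7
  leading term x: subtract (-2/7)·g_2 from 4/7x + ¼y² - 1/7y - 9/7 → ¼y² + 1/7y - 9/7
  leading term y²: no divisor's leading term divides it; move ¼y² to the remainder.
  leading term y: no divisor's leading term divides it; move 1/7y to the remainder.
  leading term 1: no divisor's leading term divides it; move -9/7 to the remainder.
The remainder ¼y² + 1/7y - 9/7 is nonzero, so it would be added as the next basis element.

S(g_1, g_2) = ½xy + 4/7x - 1/7y - 9/7; remainder on division = ¼y² + 1/7y - 9/7.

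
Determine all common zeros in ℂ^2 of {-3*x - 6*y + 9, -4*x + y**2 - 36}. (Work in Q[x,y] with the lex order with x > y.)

Compute a lex Gröbner basis by Buchberger's algorithm.
f_1 = -3*x - 6*y + 9, LT = x.
f_2 = -4*x + y**2 - 36, LT = x.

S(f_1,f_2): lcm = x. S = 1/4*y**2 + 2*y - 12.
  reduce S modulo (f_1, f_2):
  remainder 1/4*y**2 + 2*y - 12 ≠ 0; add h_3 = 1/4*y**2 + 2*y - 12 to the basis.

The other S-polynomials (S(f_1,h_3), S(f_2,h_3)) all reduce to 0 modulo the current basis, so we have a Gröbner basis.
Inter-reduce: drop elements whose leading term is divisible by another's, tail-reduce, and make monic.
Reduced Gröbner basis: {x + 2*y - 3, y**2 + 8*y - 48}.

The lex basis is triangular: the last element involves only y. Solving y**2 + 8*y - 48 = 0 gives y ∈ {-12, 4}; substituting each value into the earlier elements determines the remaining variables.
  y = -12: the earlier basis element becomes x - 27 = 0, giving x = 27 — point (27, -12).
  y = 4: the earlier basis element becomes x + 5 = 0, giving x = -5 — point (-5, 4).

{(27, -12), (-5, 4)}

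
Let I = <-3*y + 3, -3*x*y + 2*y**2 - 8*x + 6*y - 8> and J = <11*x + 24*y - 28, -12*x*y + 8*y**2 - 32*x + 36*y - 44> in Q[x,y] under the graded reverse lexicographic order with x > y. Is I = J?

No, the ideals differ.

For a fixed monomial order, each ideal has a unique reduced Gröbner basis; comparing bases decides equality.
Buchberger on the first generating set:
f_1 = -3*y + 3, LT = y.
f_2 = -3*x*y + 2*y**2 - 8*x + 6*y - 8, LT = x*y.

S(f_1,f_2): lcm = x*y. S = 2/3*y**2 - 11/3*x + 2*y - 8/3.
  leading term y**2: subtract (-2/9*y)·f_1 from 2/3*y**2 - 11/3*x + 2*y - 8/3 → -11/3*x + 8/3*y - 8/3
  leading term x: no divisor's leading term divides it; move -11/3*x to the remainder.
  leading term y: subtract (-8/9)·f_1 from 8/3*y - 8/3 → 0
  remainder -11/3*x ≠ 0; add g_3 = -11/3*x to the basis.

The other S-polynomials (S(f_1,g_3), S(f_2,g_3)) all reduce to 0 modulo the current basis, so we have a Gröbner basis.
Inter-reduce: drop elements whose leading term is divisible by another's, tail-reduce, and make monic.
Reduced Gröbner basis: {x, y - 1}.

Buchberger on the second generating set:
h_1 = 11*x + 24*y - 28, LT = x.
h_2 = -12*x*y + 8*y**2 - 32*x + 36*y - 44, LT = x*y.

S(h_1,h_2): lcm = x*y. S = 94/33*y**2 - 8/3*x + 5/11*y - 11/3.
  leading term y**2: no divisor's leading term divides it; move 94/33*y**2 to the remainder.
  leading term x: subtract (-8/33)·h_1 from -8/3*x + 5/11*y - 11/3 → 69/11*y - 115/11
  leading term y: no divisor's leading term divides it; move 69/11*y to the remainder.
  leading term 1: no divisor's leading term divides it; move -115/11 to the remainder.
  remainder 94/33*y**2 + 69/11*y - 115/11 ≠ 0; add k_3 = 94/33*y**2 + 69/11*y - 115/11 to the basis.

The other S-polynomials (S(h_1,k_3), S(h_2,k_3)) all reduce to 0 modulo the current basis, so we have a Gröbner basis.
Inter-reduce: drop elements whose leading term is divisible by another's, tail-reduce, and make monic.
Reduced Gröbner basis: {y**2 + 207/94*y - 345/94, x + 24/11*y - 28/11}.

The bases are distinct; the ideals are different.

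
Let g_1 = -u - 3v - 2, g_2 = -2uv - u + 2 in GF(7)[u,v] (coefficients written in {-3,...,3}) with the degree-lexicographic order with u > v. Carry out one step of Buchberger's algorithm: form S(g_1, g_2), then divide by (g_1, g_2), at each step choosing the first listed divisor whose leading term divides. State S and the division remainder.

S(g_1, g_2) = 3v^{2} + 3u + 2v + 1; remainder on division = 3v^{2} + 2.

lcm(LM(g_1), LM(g_2)) = uv.
S = (lcm/LT(g_1))·g_1 − (lcm/LT(g_2))·g_2 = 3v^{2} + 3u + 2v + 1.
Reduce S modulo (g_1, g_2) in that order:
  leading term v^{2}: no divisor's leading term divides it; move 3v^{2} to the remainder.
  leading term u: subtract (-3)·g_1 from 3u + 2v + 1 → 2
  leading term 1: no divisor's leading term divides it; move 2 to the remainder.
The remainder 3v^{2} + 2 is nonzero, so it would be added as the next basis element.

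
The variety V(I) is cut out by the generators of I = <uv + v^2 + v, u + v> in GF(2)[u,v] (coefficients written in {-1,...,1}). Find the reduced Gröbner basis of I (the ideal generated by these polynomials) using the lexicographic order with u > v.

The reduced Gröbner basis is the canonical form of the ideal for this ordering.

f_1 = uv + v^2 + v, LT = uv.
f_2 = u + v, LT = u.

S(f_1,f_2): lcm = uv. S = v.
  leading term v: no divisor's leading term divides it; move v to the remainder.
  remainder v ≠ 0; add g_3 = v to the basis.

The other S-polynomials (S(f_1,g_3), S(f_2,g_3)) all reduce to 0 modulo the current basis, so we have a Gröbner basis.
Inter-reduce: drop elements whose leading term is divisible by another's, tail-reduce, and make monic.

G = {u, v}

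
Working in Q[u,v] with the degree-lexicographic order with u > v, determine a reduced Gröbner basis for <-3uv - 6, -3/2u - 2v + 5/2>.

G = {v^2 - 5/4v - 3/2, u + 4/3v - 5/3}

f_1 = -3uv - 6, LT = uv.
f_2 = -3/2u - 2v + 5/2, LT = u.

S(f_1,f_2): lcm = uv. S = -4/3v^2 + 5/3v + 2.
  leading term v^2: no divisor's leading term divides it; move -4/3v^2 to the remainder.
  leading term v: no divisor's leading term divides it; move 5/3v to the remainder.
  leading term 1: no divisor's leading term divides it; move 2 to the remainder.
  remainder -4/3v^2 + 5/3v + 2 ≠ 0; add g_3 = -4/3v^2 + 5/3v + 2 to the basis.

The other S-polynomials (S(f_1,g_3), S(f_2,g_3)) all reduce to 0 modulo the current basis, so we have a Gröbner basis.
Inter-reduce: drop elements whose leading term is divisible by another's, tail-reduce, and make monic.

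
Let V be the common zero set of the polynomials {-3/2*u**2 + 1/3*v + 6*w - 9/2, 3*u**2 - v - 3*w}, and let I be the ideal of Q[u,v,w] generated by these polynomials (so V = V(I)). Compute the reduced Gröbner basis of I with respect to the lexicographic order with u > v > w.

f_1 = -3/2*u**2 + 1/3*v + 6*w - 9/2, LT = u**2.
f_2 = 3*u**2 - v - 3*w, LT = u**2.

S(f_1,f_2): lcm = u**2. S = 1/9*v - 3*w + 3.
  reduce S modulo (f_1, f_2):
  remainder 1/9*v - 3*w + 3 ≠ 0; add g_3 = 1/9*v - 3*w + 3 to the basis.

The other S-polynomials (S(f_1,g_3), S(f_2,g_3)) all reduce to 0 modulo the current basis, so we have a Gröbner basis.
Inter-reduce: drop elements whose leading term is divisible by another's, tail-reduce, and make monic.

G = {u**2 - 10*w + 9, v - 27*w + 27}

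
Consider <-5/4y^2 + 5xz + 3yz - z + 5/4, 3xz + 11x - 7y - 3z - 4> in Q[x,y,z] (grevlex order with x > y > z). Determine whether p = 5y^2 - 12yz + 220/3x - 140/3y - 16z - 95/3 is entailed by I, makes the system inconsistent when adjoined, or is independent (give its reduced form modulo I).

First compute the reduced Gröbner basis of I by Buchberger's algorithm.
f_1 = -5/4y^2 + 5xz + 3yz - z + 5/4, LT = y^2.
f_2 = 3xz + 11x - 7y - 3z - 4, LT = xz.

The S-polynomials (S(f_1,f_2)) all reduce to 0 modulo the current basis, so we have a Gröbner basis.
Inter-reduce: drop elements whose leading term is divisible by another's, tail-reduce, and make monic.
Reduced Gröbner basis: {y^2 - 12/5yz + 44/3x - 28/3y - 16/5z - 19/3, xz + 11/3x - 7/3y - z - 4/3}.
Label its elements g_1 = y^2 - 12/5yz + 44/3x - 28/3y - 16/5z - 19/3, g_2 = xz + 11/3x - 7/3y - z - 4/3.

Reduce p = 5y^2 - 12yz + 220/3x - 140/3y - 16z - 95/3 modulo G:
  leading term y^2: subtract (5)·g_1 from 5y^2 - 12yz + 220/3x - 140/3y - 16z - 95/3 → 0
  normal form = 0.
Since the normal form is 0, p ∈ I.

Ideal membership is decidable via reduction modulo a Gröbner basis.

5y^2 - 12yz + 220/3x - 140/3y - 16z - 95/3 lies in I (it reduces to 0).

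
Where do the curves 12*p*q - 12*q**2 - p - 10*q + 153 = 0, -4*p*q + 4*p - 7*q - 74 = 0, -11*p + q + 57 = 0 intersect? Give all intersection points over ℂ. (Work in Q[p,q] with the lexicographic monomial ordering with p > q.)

Compute a lex Gröbner basis by Buchberger's algorithm.
f_1 = 12*p*q - p - 12*q**2 - 10*q + 153, LT = p*q.
f_2 = -4*p*q + 4*p - 7*q - 74, LT = p*q.
f_3 = -11*p + q + 57, LT = p.

S(f_1,f_2): lcm = p*q. S = 11/12*p - q**2 - 31/12*q - 23/4.
  leading term p: subtract (-1/12)·f_3 from 11/12*p - q**2 - 31/12*q - 23/4 → -q**2 - 5/2*q - 1
  leading term q**2: no divisor's leading term divides it; move -q**2 to the remainder.
  leading term q: no divisor's leading term divides it; move -5/2*q to the remainder.
  leading term 1: no divisor's leading term divides it; move -1 to the remainder.
  remainder -q**2 - 5/2*q - 1 ≠ 0; add h_4 = -q**2 - 5/2*q - 1 to the basis.

S(f_1,f_3): lcm = p*q. S = -1/12*p - 10/11*q**2 + 287/66*q + 51/4.
  leading term p: subtract (1/132)·f_3 from -1/12*p - 10/11*q**2 + 287/66*q + 51/4 → -10/11*q**2 + 191/44*q + 271/22
  leading term q**2: subtract (10/11)·h_4 from -10/11*q**2 + 191/44*q + 271/22 → 291/44*q + 291/22
  leading term q: no divisor's leading term divides it; move 291/44*q to the remainder.
  leading term 1: no divisor's leading term divides it; move 291/22 to the remainder.
  remainder 291/44*q + 291/22 ≠ 0; add h_5 = 291/44*q + 291/22 to the basis.

The other S-polynomials (S(f_2,f_3), S(f_1,h_4), S(f_2,h_4), S(f_3,h_4), S(f_1,h_5), S(f_2,h_5), S(f_3,h_5), S(h_4,h_5)) all reduce to 0 modulo the current basis, so we have a Gröbner basis.
Inter-reduce: drop elements whose leading term is divisible by another's, tail-reduce, and make monic.
Reduced Gröbner basis: {p - 5, q + 2}.

The lex basis is triangular: the last element involves only q. Solving q + 2 = 0 gives q ∈ {-2}; substituting each value into the earlier elements determines the remaining variables.
  q = -2: the earlier basis element becomes p - 5 = 0, giving p = 5 — point (5, -2).
Check: every point annihilates each of the original generators.

{(5, -2)}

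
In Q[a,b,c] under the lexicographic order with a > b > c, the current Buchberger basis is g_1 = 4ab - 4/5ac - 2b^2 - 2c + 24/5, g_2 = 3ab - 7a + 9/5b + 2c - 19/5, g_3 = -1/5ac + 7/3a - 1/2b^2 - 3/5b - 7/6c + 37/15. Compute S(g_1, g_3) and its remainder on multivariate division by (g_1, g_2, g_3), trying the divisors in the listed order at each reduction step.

lcm(LM(g_1), LM(g_3)) = abc.
S = (lcm/LT(g_1))·g_1 − (lcm/LT(g_3))·g_3 = 35/3ab - 1/5ac^2 - 5/2b^3 - 1/2b^2c - 3b^2 - 35/6bc + 37/3b - 1/2c^2 + 6/5c.
Reduce S modulo (g_1, g_2, g_3) in that order:
  leading term ab: subtract (35/12)·g_1 from 35/3ab - 1/5ac^2 - 5/2b^3 - 1/2b^2c - 3b^2 - 35/6bc + 37/3b - 1/2c^2 + 6/5c → -1/5ac^2 + 7/3ac - 5/2b^3 - 1/2b^2c + 17/6b^2 - 35/6bc + 37/3b - 1/2c^2 + 211/30c - 14
  leading term ac^2: subtract (c)·g_3 from -1/5ac^2 + 7/3ac - 5/2b^3 - 1/2b^2c + 17/6b^2 - 35/6bc + 37/3b - 1/2c^2 + 211/30c - 14 → -5/2b^3 + 17/6b^2 - 157/30bc + 37/3b + 2/3c^2 + 137/30c - 14
  leading term b^3: no divisor's leading term divides it; move -5/2b^3 to the remainder.
  leading term b^2: no divisor's leading term divides it; move 17/6b^2 to the remainder.
  leading term bc: no divisor's leading term divides it; move -157/30bc to the remainder.
  leading term b: no divisor's leading term divides it; move 37/3b to the remainder.
  leading term c^2: no divisor's leading term divides it; move 2/3c^2 to the remainder.
  leading term c: no divisor's leading term divides it; move 137/30c to the remainder.
  leading term 1: no divisor's leading term divides it; move -14 to the remainder.
The remainder -5/2b^3 + 17/6b^2 - 157/30bc + 37/3b + 2/3c^2 + 137/30c - 14 is nonzero, so it would be added as the next basis element.

S(g_1, g_3) = 35/3ab - 1/5ac^2 - 5/2b^3 - 1/2b^2c - 3b^2 - 35/6bc + 37/3b - 1/2c^2 + 6/5c; remainder on division = -5/2b^3 + 17/6b^2 - 157/30bc + 37/3b + 2/3c^2 + 137/30c - 14.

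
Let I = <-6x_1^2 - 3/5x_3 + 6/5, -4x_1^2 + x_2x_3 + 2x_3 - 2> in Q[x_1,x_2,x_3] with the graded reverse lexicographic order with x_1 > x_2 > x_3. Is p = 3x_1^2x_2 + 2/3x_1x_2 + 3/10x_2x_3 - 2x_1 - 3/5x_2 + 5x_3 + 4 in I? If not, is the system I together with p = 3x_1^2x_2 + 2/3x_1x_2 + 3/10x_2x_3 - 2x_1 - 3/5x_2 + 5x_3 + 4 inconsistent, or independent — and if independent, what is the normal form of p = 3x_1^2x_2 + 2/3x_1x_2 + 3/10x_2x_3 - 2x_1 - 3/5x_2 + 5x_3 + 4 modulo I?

First compute the reduced Gröbner basis of I by Buchberger's algorithm.
f_1 = -6x_1^2 - 3/5x_3 + 6/5, LT = x_1^2.
f_2 = -4x_1^2 + x_2x_3 + 2x_3 - 2, LT = x_1^2.

S(f_1,f_2): lcm = x_1^2. S = 1/4x_2x_3 + 3/5x_3 - 7/10.
  leading term x_2x_3: no divisor's leading term divides it; move 1/4x_2x_3 to the remainder.
  leading term x_3: no divisor's leading term divides it; move 3/5x_3 to the remainder.
  leading term 1: no divisor's leading term divides it; move -7/10 to the remainder.
  remainder 1/4x_2x_3 + 3/5x_3 - 7/10 ≠ 0; add h_3 = 1/4x_2x_3 + 3/5x_3 - 7/10 to the basis.

The other S-polynomials (S(f_1,h_3), S(f_2,h_3)) all reduce to 0 modulo the current basis, so we have a Gröbner basis.
Inter-reduce: drop elements whose leading term is divisible by another's, tail-reduce, and make monic.
Reduced Gröbner basis: {x_1^2 + 1/10x_3 - 1/5, x_2x_3 + 12/5x_3 - 14/5}.
Label its elements g_1 = x_1^2 + 1/10x_3 - 1/5, g_2 = x_2x_3 + 12/5x_3 - 14/5.

Reduce p = 3x_1^2x_2 + 2/3x_1x_2 + 3/10x_2x_3 - 2x_1 - 3/5x_2 + 5x_3 + 4 modulo G:
  leading term x_1^2x_2: subtract (3x_2)·g_1 from 3x_1^2x_2 + 2/3x_1x_2 + 3/10x_2x_3 - 2x_1 - 3/5x_2 + 5x_3 + 4 → 2/3x_1x_2 - 2x_1 + 5x_3 + 4
  leading term x_1x_2: no divisor's leading term divides it; move 2/3x_1x_2 to the remainder.
  leading term x_1: no divisor's leading term divides it; move -2x_1 to the remainder.
  leading term x_3: no divisor's leading term divides it; move 5x_3 to the remainder.
  leading term 1: no divisor's leading term divides it; move 4 to the remainder.
  normal form = 2/3x_1x_2 - 2x_1 + 5x_3 + 4.
The normal form is nonzero, so p ∉ I. Since p minus its normal form lies in I, I + (p) = I + (r) where r = 2/3x_1x_2 - 2x_1 + 5x_3 + 4; decide whether this ideal is the whole ring.
Run Buchberger on G together with r (pairs among the g_i already reduce to 0 since G is a Gröbner basis):
g_1 = x_1^2 + 1/10x_3 - 1/5, LT = x_1^2.
g_2 = x_2x_3 + 12/5x_3 - 14/5, LT = x_2x_3.
r = 2/3x_1x_2 - 2x_1 + 5x_3 + 4, LT = x_1x_2.

S(g_1,r): lcm = x_1^2x_2. S = 3x_1^2 - 15/2x_1x_3 + 1/10x_2x_3 - 6x_1 - 1/5x_2.
  leading term x_1^2: subtract (3)·g_1 from 3x_1^2 - 15/2x_1x_3 + 1/10x_2x_3 - 6x_1 - 1/5x_2 → -15/2x_1x_3 + 1/10x_2x_3 - 6x_1 - 1/5x_2 - 3/10x_3 + 3/5
  leading term x_1x_3: no divisor's leading term divides it; move -15/2x_1x_3 to the remainder.
  leading term x_2x_3: subtract (1/10)·g_2 from 1/10x_2x_3 - 6x_1 - 1/5x_2 - 3/10x_3 + 3/5 → -6x_1 - 1/5x_2 - 27/50x_3 + 22/25
  leading term x_1: no divisor's leading term divides it; move -6x_1 to the remainder.
  leading term x_2: no divisor's leading term divides it; move -1/5x_2 to the remainder.
  leading term x_3: no divisor's leading term divides it; move -27/50x_3 to the remainder.
  leading term 1: no divisor's leading term divides it; move 22/25 to the remainder.
  remainder -15/2x_1x_3 - 6x_1 - 1/5x_2 - 27/50x_3 + 22/25 ≠ 0; add m_4 = -15/2x_1x_3 - 6x_1 - 1/5x_2 - 27/50x_3 + 22/25 to the basis.

S(g_2,r): lcm = x_1x_2x_3. S = 27/5x_1x_3 - 15/2x_3^2 - 14/5x_1 - 6x_3.
  leading term x_1x_3: subtract (-18/25)·m_4 from 27/5x_1x_3 - 15/2x_3^2 - 14/5x_1 - 6x_3 → -15/2x_3^2 - 178/25x_1 - 18/125x_2 - 3993/625x_3 + 396/625
  leading term x_3^2: no divisor's leading term divides it; move -15/2x_3^2 to the remainder.
  leading term x_1: no divisor's leading term divides it; move -178/25x_1 to the remainder.
  leading term x_2: no divisor's leading term divides it; move -18/125x_2 to the remainder.
  leading term x_3: no divisor's leading term divides it; move -3993/625x_3 to the remainder.
  leading term 1: no divisor's leading term divides it; move 396/625 to the remainder.
  remainder -15/2x_3^2 - 178/25x_1 - 18/125x_2 - 3993/625x_3 + 396/625 ≠ 0; add m_5 = -15/2x_3^2 - 178/25x_1 - 18/125x_2 - 3993/625x_3 + 396/625 to the basis.

S(g_2,m_4): lcm = x_1x_2x_3. S = -4/5x_1x_2 - 2/75x_2^2 + 12/5x_1x_3 - 9/125x_2x_3 - 14/5x_1 + 44/375x_2.
  leading term x_1x_2: subtract (-6/5)·r from -4/5x_1x_2 - 2/75x_2^2 + 12/5x_1x_3 - 9/125x_2x_3 - 14/5x_1 + 44/375x_2 → -2/75x_2^2 + 12/5x_1x_3 - 9/125x_2x_3 - 26/5x_1 + 44/375x_2 + 6x_3 + 24/5
  leading term x_2^2: no divisor's leading term divides it; move -2/75x_2^2 to the remainder.
  leading term x_1x_3: subtract (-8/25)·m_4 from 12/5x_1x_3 - 9/125x_2x_3 - 26/5x_1 + 44/375x_2 + 6x_3 + 24/5 → -9/125x_2x_3 - 178/25x_1 + 4/75x_2 + 3642/625x_3 + 3176/625
  leading term x_2x_3: subtract (-9/125)·g_2 from -9/125x_2x_3 - 178/25x_1 + 4/75x_2 + 3642/625x_3 + 3176/625 → -178/25x_1 + 4/75x_2 + 6x_3 + 122/25
  leading term x_1: no divisor's leading term divides it; move -178/25x_1 to the remainder.
  leading term x_2: no divisor's leading term divides it; move 4/75x_2 to the remainder.
  leading term x_3: no divisor's leading term divides it; move 6x_3 to the remainder.
  leading term 1: no divisor's leading term divides it; move 122/25 to the remainder.
  remainder -2/75x_2^2 - 178/25x_1 + 4/75x_2 + 6x_3 + 122/25 ≠ 0; add m_6 = -2/75x_2^2 - 178/25x_1 + 4/75x_2 + 6x_3 + 122/25 to the basis.

The other S-polynomials (S(g_1,g_2), S(g_1,m_4), S(r,m_4), S(g_1,m_5), S(g_2,m_5), S(r,m_5), S(m_4,m_5), S(g_1,m_6), S(g_2,m_6), S(r,m_6), S(m_4,m_6), S(m_5,m_6)) all reduce to 0 modulo the current basis, so we have a Gröbner basis.
Inter-reduce: drop elements whose leading term is divisible by another's, tail-reduce, and make monic.
Reduced Gröbner basis: {x_1^2 + 1/10x_3 - 1/5, x_1x_2 - 3x_1 + 15/2x_3 + 6, x_2^2 + 267x_1 - 2x_2 - 225x_3 - 183, x_1x_3 + 4/5x_1 + 2/75x_2 + 9/125x_3 - 44/375, x_2x_3 + 12/5x_3 - 14/5, x_3^2 + 356/375x_1 + 12/625x_2 + 2662/3125x_3 - 264/3125}.
The reduced Gröbner basis of I + (p) is {x_1^2 + 1/10x_3 - 1/5, x_1x_2 - 3x_1 + 15/2x_3 + 6, x_2^2 + 267x_1 - 2x_2 - 225x_3 - 183, x_1x_3 + 4/5x_1 + 2/75x_2 + 9/125x_3 - 44/375, x_2x_3 + 12/5x_3 - 14/5, x_3^2 + 356/375x_1 + 12/625x_2 + 2662/3125x_3 - 264/3125} ≠ {1}, a proper ideal, so the enlarged system stays consistent: p is independent of I, with normal form 2/3x_1x_2 - 2x_1 + 5x_3 + 4.

3x_1^2x_2 + 2/3x_1x_2 + 3/10x_2x_3 - 2x_1 - 3/5x_2 + 5x_3 + 4 is independent of I; its normal form modulo I is 2/3x_1x_2 - 2x_1 + 5x_3 + 4.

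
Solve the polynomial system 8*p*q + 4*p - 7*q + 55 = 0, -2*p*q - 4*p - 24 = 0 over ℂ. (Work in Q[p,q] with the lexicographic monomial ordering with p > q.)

Compute a lex Gröbner basis by Buchberger's algorithm.
f_1 = 8*p*q + 4*p - 7*q + 55, LT = p*q.
f_2 = -2*p*q - 4*p - 24, LT = p*q.

S(f_1,f_2): lcm = p*q. S = -3/2*p - 7/8*q - 41/8.
  leading term p: no divisor's leading term divides it; move -3/2*p to the remainder.
  leading term q: no divisor's leading term divides it; move -7/8*q to the remainder.
  leading term 1: no divisor's leading term divides it; move -41/8 to the remainder.
  remainder -3/2*p - 7/8*q - 41/8 ≠ 0; add h_3 = -3/2*p - 7/8*q - 41/8 to the basis.

S(f_1,h_3): lcm = p*q. S = 1/2*p - 7/12*q**2 - 103/24*q + 55/8.
  leading term p: subtract (-1/3)·h_3 from 1/2*p - 7/12*q**2 - 103/24*q + 55/8 → -7/12*q**2 - 55/12*q + 31/6
  leading term q**2: no divisor's leading term divides it; move -7/12*q**2 to the remainder.
  leading term q: no divisor's leading term divides it; move -55/12*q to the remainder.
  leading term 1: no divisor's leading term divides it; move 31/6 to the remainder.
  remainder -7/12*q**2 - 55/12*q + 31/6 ≠ 0; add h_4 = -7/12*q**2 - 55/12*q + 31/6 to the basis.

The other S-polynomials (S(f_2,h_3), S(f_1,h_4), S(f_2,h_4), S(h_3,h_4)) all reduce to 0 modulo the current basis, so we have a Gröbner basis.
Inter-reduce: drop elements whose leading term is divisible by another's, tail-reduce, and make monic.
Reduced Gröbner basis: {p + 7/12*q + 41/12, q**2 + 55/7*q - 62/7}.

From the last basis element, q**2 + 55/7*q - 62/7 = 0, so q takes values in {-62/7, 1}. Each choice, substituted upward through the basis, yields the corresponding point(s) of the solution set.
  q = -62/7: the earlier basis element becomes p - 7/4 = 0, giving p = 7/4 — point (7/4, -62/7).
  q = 1: the earlier basis element becomes p + 4 = 0, giving p = -4 — point (-4, 1).

{(7/4, -62/7), (-4, 1)}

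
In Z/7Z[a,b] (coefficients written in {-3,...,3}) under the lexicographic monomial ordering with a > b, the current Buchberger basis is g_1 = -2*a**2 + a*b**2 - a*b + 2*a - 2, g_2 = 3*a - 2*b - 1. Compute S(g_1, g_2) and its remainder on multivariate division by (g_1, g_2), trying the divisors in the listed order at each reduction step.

lcm(LM(g_1), LM(g_2)) = a**2.
S = (lcm/LT(g_1))·g_1 − (lcm/LT(g_2))·g_2 = 3*a*b**2 - 3*a + 1.
Reduce S modulo (g_1, g_2) in that order:
  leading term a*b**2: subtract (b**2)·g_2 from 3*a*b**2 - 3*a + 1 → -3*a + 2*b**3 + b**2 + 1
  leading term a: subtract (-1)·g_2 from -3*a + 2*b**3 + b**2 + 1 → 2*b**3 + b**2 - 2*b
  leading term b**3: no divisor's leading term divides it; move 2*b**3 to the remainder.
  leading term b**2: no divisor's leading term divides it; move b**2 to the remainder.
  leading term b: no divisor's leading term divides it; move -2*b to the remainder.
The remainder 2*b**3 + b**2 - 2*b is nonzero, so it would be added as the next basis element.
This is the inner loop of Buchberger's algorithm — each nonzero remainder becomes a new basis element.

S(g_1, g_2) = 3*a*b**2 - 3*a + 1; remainder on division = 2*b**3 + b**2 - 2*b.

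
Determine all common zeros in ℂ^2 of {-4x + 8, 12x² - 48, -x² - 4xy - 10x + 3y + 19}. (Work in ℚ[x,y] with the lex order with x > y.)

Compute a lex Gröbner basis by Buchberger's algorithm.
f_1 = -4x + 8, LT = x.
f_2 = 12x² - 48, LT = x².
f_3 = -x² - 4xy - 10x + 3y + 19, LT = x².

S(f_1,f_3): lcm = x². S = -4xy - 12x + 3y + 19.
  leading term xy: subtract (y)·f_1 from -4xy - 12x + 3y + 19 → -12x - 5y + 19
  leading term x: subtract (3)·f_1 from -12x - 5y + 19 → -5y - 5
  leading term y: no divisor's leading term divides it; move -5y to the remainder.
  leading term 1: no divisor's leading term divides it; move -5 to the remainder.
  remainder -5y - 5 ≠ 0; add h_4 = -5y - 5 to the basis.

The other S-polynomials (S(f_1,f_2), S(f_2,f_3), S(f_1,h_4), S(f_2,h_4), S(f_3,h_4)) all reduce to 0 modulo the current basis, so we have a Gröbner basis.
Inter-reduce: drop elements whose leading term is divisible by another's, tail-reduce, and make monic.
Reduced Gröbner basis: {x - 2, y + 1}.

The lex basis is triangular: the last element involves only y. Solving y + 1 = 0 gives y ∈ {-1}; substituting each value into the earlier elements determines the remaining variables.
  y = -1: the earlier basis element becomes x - 2 = 0, giving x = 2 — point (2, -1).

{(2, -1)}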